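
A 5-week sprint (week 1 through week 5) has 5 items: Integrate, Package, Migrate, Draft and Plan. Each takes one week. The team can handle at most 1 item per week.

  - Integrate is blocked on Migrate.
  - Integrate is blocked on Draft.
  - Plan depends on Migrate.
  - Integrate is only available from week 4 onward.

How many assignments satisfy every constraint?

Splitting on Integrate: it can be week 4 (9), week 5 (12). Listing each branch's schedules as (Package, Migrate, Draft, Plan) by week number:
Integrate=week 4: (1,2,3,5) (1,3,2,5) (2,1,3,5) (2,3,1,5) (3,1,2,5) (3,2,1,5) (5,1,2,3) (5,1,3,2) (5,2,1,3) — 9.
Integrate=week 5: (1,2,3,4) (1,2,4,3) (1,3,2,4) (2,1,3,4) (2,1,4,3) (2,3,1,4) (3,1,2,4) (3,1,4,2) (3,2,1,4) (4,1,2,3) (4,1,3,2) (4,2,1,3) — 12.
Summing: 9 + 12 = 21.

21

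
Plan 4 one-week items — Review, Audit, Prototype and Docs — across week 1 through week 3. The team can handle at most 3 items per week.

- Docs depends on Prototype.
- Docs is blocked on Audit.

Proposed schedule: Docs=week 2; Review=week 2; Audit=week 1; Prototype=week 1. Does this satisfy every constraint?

Docs is blocked on Audit — holds.
The team can handle at most 3 items per week — holds.
Docs depends on Prototype — holds.

Yes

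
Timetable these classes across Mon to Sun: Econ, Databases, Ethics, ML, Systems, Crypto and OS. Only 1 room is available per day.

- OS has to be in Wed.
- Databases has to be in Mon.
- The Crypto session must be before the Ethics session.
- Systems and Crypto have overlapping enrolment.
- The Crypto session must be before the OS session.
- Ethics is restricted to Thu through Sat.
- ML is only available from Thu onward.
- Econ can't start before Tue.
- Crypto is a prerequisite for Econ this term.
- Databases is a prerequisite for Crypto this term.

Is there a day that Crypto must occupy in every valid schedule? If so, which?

Tue

Databases is fixed at Mon and must come before Crypto, so Crypto is at least Tue.
OS is fixed at Wed and must come after Crypto, so Crypto is at most Tue.
So Crypto must be Tue.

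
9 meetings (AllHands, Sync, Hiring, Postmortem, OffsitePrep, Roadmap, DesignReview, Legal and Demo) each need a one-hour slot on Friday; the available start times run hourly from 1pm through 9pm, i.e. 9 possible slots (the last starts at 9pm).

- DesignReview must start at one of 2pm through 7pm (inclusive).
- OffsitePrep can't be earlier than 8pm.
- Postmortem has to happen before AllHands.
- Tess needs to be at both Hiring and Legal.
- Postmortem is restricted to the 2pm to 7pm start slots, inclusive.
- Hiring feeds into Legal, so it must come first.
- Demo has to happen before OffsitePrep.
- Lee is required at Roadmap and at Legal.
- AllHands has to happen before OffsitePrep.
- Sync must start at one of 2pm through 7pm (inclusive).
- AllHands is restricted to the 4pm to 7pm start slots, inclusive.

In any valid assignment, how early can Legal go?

2pm

Precedence pushes Legal to at least 2pm.
Legal at 2pm is achievable: Legal=2pm, Postmortem=2pm, AllHands=4pm, OffsitePrep=8pm, Demo=1pm, DesignReview=2pm, Sync=2pm, Hiring=1pm, Roadmap=1pm.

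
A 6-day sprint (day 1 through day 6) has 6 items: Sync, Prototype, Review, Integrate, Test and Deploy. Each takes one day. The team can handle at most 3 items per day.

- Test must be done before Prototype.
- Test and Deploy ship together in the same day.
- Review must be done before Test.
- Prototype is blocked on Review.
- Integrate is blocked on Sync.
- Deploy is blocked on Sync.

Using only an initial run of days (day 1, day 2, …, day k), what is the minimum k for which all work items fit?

The precedence chain requires at least 3 distinct days.
With at most 3 per day and 6 work items, at least 2 days are needed.
3 works (last occupied day: day 3): for example Review -> day 1; Integrate -> day 2; Test -> day 2; Sync -> day 1; Prototype -> day 3; Deploy -> day 2.

3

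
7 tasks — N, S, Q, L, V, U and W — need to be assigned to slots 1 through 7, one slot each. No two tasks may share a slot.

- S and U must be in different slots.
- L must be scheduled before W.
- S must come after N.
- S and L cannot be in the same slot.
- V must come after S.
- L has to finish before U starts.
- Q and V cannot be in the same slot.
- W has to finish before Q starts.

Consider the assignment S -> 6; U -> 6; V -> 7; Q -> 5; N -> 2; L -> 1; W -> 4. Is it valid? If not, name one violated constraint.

No — it violates: S and U must be in different slots

No two tasks may share a slot — violated.
Q and V cannot be in the same slot — holds.
S and L cannot be in the same slot — holds.
L must be scheduled before W — holds.
S and U must be in different slots — violated.
S must come after N — holds.
V must come after S — holds.
L has to finish before U starts — holds.
W has to finish before Q starts — holds.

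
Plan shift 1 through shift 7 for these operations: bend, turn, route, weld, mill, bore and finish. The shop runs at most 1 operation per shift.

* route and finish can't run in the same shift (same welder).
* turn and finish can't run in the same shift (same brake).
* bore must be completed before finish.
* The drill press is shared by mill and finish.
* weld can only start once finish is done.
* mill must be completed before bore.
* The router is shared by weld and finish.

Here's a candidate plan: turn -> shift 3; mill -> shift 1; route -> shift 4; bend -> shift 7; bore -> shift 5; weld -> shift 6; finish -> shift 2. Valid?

No — it violates: bore must be completed before finish

turn and finish can't run in the same shift (same brake) — holds.
weld can only start once finish is done — holds.
bore must be completed before finish — violated.
The shop runs at most 1 operation per shift — holds.
The router is shared by weld and finish — holds.
The drill press is shared by mill and finish — holds.
mill must be completed before bore — holds.
route and finish can't run in the same shift (same welder) — holds.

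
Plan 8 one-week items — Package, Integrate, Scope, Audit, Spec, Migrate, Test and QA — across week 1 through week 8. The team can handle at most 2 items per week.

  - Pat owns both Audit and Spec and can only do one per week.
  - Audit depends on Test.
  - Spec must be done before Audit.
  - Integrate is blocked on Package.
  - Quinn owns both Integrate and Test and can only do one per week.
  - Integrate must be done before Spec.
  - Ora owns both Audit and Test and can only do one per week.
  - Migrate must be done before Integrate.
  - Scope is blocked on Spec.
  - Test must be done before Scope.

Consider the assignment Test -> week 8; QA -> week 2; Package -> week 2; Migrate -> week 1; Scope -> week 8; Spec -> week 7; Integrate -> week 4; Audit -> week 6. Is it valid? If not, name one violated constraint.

No — it violates: Audit depends on Test

The team can handle at most 2 items per week — holds.
Audit depends on Test — violated.
Pat owns both Audit and Spec and can only do one per week — holds.
Quinn owns both Integrate and Test and can only do one per week — holds.
Migrate must be done before Integrate — holds.
Test must be done before Scope — violated.
Scope is blocked on Spec — holds.
Integrate is blocked on Package — holds.
Ora owns both Audit and Test and can only do one per week — holds.
Integrate must be done before Spec — holds.
Spec must be done before Audit — violated.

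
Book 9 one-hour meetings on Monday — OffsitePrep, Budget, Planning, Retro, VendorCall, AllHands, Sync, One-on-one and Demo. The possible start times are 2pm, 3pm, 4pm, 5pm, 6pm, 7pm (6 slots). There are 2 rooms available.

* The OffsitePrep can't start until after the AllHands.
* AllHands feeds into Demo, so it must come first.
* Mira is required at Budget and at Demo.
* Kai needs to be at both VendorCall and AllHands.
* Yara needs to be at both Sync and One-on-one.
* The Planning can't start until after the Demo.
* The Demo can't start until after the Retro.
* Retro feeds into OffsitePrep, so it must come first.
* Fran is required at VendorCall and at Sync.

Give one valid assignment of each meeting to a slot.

VendorCall=5pm; Retro=2pm; OffsitePrep=3pm; One-on-one=5pm; Planning=4pm; AllHands=2pm; Sync=6pm; Budget=4pm; Demo=3pm

Checking: Retro(2pm) before OffsitePrep(3pm); Demo(3pm) before Planning(4pm); AllHands(2pm) before OffsitePrep(3pm); Retro(2pm) before Demo(3pm); AllHands(2pm) before Demo(3pm); VendorCall(5pm) != Sync(6pm); Sync(6pm) != One-on-one(5pm); VendorCall(5pm) != AllHands(2pm); Budget(4pm) != Demo(3pm); max 2 per slot (cap 2).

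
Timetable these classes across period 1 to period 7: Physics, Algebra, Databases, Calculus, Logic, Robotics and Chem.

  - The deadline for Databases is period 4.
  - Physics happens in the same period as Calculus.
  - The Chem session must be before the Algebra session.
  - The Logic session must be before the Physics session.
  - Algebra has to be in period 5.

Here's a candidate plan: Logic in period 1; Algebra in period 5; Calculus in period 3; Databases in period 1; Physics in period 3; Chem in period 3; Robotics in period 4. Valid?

Valid

The Logic session must be before the Physics session — holds.
The Chem session must be before the Algebra session — holds.
Physics happens in the same period as Calculus — holds.
The deadline for Databases is period 4 — holds.
Algebra has to be in period 5 — holds.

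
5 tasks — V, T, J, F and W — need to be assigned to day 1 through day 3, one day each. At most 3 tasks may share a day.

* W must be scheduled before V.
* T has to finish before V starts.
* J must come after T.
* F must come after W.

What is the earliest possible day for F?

Precedence pushes F to at least day 2.
F at day 2 is achievable: J=day 2; T=day 1; F=day 2; W=day 1; V=day 2.

day 2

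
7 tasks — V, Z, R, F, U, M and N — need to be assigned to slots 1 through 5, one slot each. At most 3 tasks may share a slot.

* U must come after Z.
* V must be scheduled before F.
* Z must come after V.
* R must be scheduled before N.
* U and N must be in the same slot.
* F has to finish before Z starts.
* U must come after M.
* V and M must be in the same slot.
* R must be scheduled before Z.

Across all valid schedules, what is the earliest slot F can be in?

2

Precedence pushes F to at least 2; downstream work caps F at 3.
F at 2 is achievable: N -> 4, F -> 2, V -> 1, R -> 1, U -> 4, M -> 1, Z -> 3.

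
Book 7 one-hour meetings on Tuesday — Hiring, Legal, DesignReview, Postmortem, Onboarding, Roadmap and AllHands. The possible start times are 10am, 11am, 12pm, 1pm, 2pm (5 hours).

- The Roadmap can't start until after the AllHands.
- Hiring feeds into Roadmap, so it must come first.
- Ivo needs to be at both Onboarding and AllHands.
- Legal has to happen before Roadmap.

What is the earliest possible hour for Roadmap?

Precedence pushes Roadmap to at least 11am.
Roadmap at 11am is achievable: DesignReview in 10am, Legal in 10am, AllHands in 10am, Onboarding in 11am, Hiring in 10am, Roadmap in 11am, Postmortem in 10am.

11am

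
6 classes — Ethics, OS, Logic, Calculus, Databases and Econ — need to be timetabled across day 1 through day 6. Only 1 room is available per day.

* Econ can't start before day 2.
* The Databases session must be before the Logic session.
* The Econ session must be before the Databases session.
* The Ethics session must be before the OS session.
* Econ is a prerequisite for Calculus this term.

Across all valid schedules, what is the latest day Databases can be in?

day 5

Precedence pushes Databases to at least day 3; downstream work caps Databases at day 5.
Databases at day 5 is achievable: Logic=day 6, OS=day 3, Calculus=day 4, Econ=day 2, Databases=day 5, Ethics=day 1.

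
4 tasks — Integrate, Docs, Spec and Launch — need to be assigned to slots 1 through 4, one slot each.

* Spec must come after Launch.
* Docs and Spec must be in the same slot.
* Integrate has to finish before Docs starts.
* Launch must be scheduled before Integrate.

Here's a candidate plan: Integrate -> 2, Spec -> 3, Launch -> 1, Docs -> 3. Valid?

Yes

Spec must come after Launch — holds.
Integrate has to finish before Docs starts — holds.
Docs and Spec must be in the same slot — holds.
Launch must be scheduled before Integrate — holds.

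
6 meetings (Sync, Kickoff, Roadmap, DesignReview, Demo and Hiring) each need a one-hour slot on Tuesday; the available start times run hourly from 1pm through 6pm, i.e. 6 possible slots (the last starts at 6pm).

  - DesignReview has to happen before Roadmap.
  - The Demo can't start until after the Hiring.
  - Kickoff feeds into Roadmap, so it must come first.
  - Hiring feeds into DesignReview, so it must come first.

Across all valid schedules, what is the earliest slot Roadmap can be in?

Precedence pushes Roadmap to at least 3pm.
Roadmap at 3pm is achievable: Sync in 1pm, Kickoff in 1pm, DesignReview in 2pm, Roadmap in 3pm, Demo in 2pm, Hiring in 1pm.

3pm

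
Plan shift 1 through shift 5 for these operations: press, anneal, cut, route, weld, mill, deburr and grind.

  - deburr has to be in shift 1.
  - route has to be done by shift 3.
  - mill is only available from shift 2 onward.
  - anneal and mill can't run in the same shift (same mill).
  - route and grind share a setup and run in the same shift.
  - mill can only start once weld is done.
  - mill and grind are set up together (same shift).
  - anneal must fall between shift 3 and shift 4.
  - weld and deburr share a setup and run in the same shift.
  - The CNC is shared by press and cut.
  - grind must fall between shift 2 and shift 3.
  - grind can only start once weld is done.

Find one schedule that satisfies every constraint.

deburr -> shift 1, cut -> shift 2, weld -> shift 1, mill -> shift 2, route -> shift 2, anneal -> shift 3, press -> shift 1, grind -> shift 2

Checking: weld(shift 1) before grind(shift 2); weld(shift 1) before mill(shift 2); press(shift 1) != cut(shift 2); anneal(shift 3) != mill(shift 2); route = grind = shift 2; mill = grind = shift 2; weld = deburr = shift 1; anneal=shift 3 in [shift 3,shift 4]; deburr=shift 1 in [shift 1,shift 1]; grind=shift 2 in [shift 2,shift 3]; mill=shift 2 in [shift 2,shift 5]; route=shift 2 in [shift 1,shift 3].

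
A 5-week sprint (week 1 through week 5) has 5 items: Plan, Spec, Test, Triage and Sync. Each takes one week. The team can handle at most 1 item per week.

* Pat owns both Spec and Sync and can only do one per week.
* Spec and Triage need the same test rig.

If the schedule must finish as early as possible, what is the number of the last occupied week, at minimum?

With at most 1 per week and 5 work items, at least 5 weeks are needed.
5 works (last occupied week: week 5): for example Test=week 3, Plan=week 1, Spec=week 2, Triage=week 4, Sync=week 5.

week 5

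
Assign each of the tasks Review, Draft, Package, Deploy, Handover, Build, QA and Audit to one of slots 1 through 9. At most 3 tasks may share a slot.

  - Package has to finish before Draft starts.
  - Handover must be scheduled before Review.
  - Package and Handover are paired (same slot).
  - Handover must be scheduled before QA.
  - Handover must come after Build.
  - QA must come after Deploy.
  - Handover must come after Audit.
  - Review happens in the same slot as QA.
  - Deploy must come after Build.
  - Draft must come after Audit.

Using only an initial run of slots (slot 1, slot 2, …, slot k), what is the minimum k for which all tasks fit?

The precedence chain requires at least 3 distinct slots.
With at most 3 per slot and 8 tasks, at least 3 slots are needed.
3 works (last occupied slot: 3): for example QA=3; Handover=2; Package=2; Deploy=2; Build=1; Audit=1; Review=3; Draft=3.

3 slots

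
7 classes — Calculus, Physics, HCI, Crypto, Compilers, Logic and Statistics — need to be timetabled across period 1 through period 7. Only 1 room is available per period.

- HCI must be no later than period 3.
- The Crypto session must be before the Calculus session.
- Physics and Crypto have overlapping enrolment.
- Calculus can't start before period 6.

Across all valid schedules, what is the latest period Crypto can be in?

period 6

Downstream work caps Crypto at period 6.
Crypto at period 6 is achievable: Crypto in period 6, HCI in period 1, Compilers in period 3, Calculus in period 7, Physics in period 2, Logic in period 4, Statistics in period 5.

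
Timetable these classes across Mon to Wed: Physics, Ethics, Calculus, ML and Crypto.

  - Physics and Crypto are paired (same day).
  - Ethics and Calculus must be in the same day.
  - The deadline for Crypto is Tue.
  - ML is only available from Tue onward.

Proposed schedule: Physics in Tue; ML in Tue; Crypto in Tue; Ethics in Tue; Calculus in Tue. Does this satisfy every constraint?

Physics and Crypto are paired (same day) — holds.
ML is only available from Tue onward — holds.
Ethics and Calculus must be in the same day — holds.
The deadline for Crypto is Tue — holds.

Valid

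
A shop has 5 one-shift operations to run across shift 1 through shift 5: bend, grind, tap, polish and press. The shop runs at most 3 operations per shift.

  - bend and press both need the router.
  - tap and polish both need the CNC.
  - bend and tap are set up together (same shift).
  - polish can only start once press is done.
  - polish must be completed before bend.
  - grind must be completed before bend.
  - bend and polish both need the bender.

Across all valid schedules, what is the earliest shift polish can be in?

shift 2

Precedence pushes polish to at least shift 2; downstream work caps polish at shift 4.
polish at shift 2 is achievable: polish -> shift 2, bend -> shift 3, grind -> shift 1, tap -> shift 3, press -> shift 1.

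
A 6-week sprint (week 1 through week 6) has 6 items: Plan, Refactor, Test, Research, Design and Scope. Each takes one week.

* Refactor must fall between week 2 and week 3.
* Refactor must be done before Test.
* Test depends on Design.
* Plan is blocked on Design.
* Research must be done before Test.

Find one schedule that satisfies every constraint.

Plan in week 2; Research in week 1; Scope in week 1; Test in week 3; Refactor in week 2; Design in week 1

Checking: Refactor(week 2) before Test(week 3); Design(week 1) before Plan(week 2); Research(week 1) before Test(week 3); Design(week 1) before Test(week 3); Refactor=week 2 in [week 2,week 3].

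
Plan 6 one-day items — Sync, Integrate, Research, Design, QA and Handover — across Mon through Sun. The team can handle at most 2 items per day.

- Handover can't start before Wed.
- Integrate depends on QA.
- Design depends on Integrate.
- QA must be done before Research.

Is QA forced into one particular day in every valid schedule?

No

QA can be Mon (e.g. Research=Tue; Handover=Wed; Sync=Mon; QA=Mon; Integrate=Tue; Design=Wed) or Tue (e.g. Design in Thu; QA in Tue; Integrate in Wed; Sync in Mon; Handover in Wed; Research in Thu).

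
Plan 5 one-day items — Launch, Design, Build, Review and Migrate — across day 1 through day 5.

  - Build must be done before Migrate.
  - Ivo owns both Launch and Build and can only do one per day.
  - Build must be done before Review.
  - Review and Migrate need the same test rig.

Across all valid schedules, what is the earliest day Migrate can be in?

Precedence pushes Migrate to at least day 2.
Migrate at day 2 is achievable: Build -> day 1, Migrate -> day 2, Launch -> day 2, Review -> day 3, Design -> day 1.

day 2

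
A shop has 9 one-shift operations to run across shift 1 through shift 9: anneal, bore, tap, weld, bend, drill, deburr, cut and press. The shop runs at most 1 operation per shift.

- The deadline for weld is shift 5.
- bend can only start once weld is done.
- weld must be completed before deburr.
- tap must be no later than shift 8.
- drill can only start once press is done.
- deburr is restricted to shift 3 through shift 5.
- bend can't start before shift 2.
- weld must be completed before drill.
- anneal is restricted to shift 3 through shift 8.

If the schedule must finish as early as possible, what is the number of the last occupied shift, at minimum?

The precedence chain requires at least 2 distinct shifts.
With at most 1 per shift and 9 operations, at least 9 shifts are needed.
anneal can't be placed before shift 3, so the schedule must run through at least shift 3.
9 works (last occupied shift: shift 9): for example weld -> shift 1; deburr -> shift 3; drill -> shift 7; anneal -> shift 4; cut -> shift 9; bend -> shift 2; bore -> shift 8; press -> shift 6; tap -> shift 5.

shift 9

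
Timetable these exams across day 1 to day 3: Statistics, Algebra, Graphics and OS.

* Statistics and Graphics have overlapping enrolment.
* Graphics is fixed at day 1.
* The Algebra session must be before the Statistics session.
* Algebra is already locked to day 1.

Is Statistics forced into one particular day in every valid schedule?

No

Statistics can be day 2 (e.g. Statistics=day 2, OS=day 1, Graphics=day 1, Algebra=day 1) or day 3 (e.g. Graphics -> day 1, Statistics -> day 3, Algebra -> day 1, OS -> day 1).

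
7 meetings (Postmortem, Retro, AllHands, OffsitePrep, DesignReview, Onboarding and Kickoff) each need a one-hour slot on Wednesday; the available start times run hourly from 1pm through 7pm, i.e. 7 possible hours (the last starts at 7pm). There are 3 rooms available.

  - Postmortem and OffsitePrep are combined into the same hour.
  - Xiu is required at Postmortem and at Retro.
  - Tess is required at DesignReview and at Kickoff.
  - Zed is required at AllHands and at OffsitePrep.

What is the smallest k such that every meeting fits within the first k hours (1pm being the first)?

With at most 3 per hour and 7 meetings, at least 3 hours are needed.
3 works (last occupied hour: 3pm): for example DesignReview=1pm, Onboarding=2pm, Postmortem=1pm, Retro=2pm, AllHands=2pm, OffsitePrep=1pm, Kickoff=3pm.

3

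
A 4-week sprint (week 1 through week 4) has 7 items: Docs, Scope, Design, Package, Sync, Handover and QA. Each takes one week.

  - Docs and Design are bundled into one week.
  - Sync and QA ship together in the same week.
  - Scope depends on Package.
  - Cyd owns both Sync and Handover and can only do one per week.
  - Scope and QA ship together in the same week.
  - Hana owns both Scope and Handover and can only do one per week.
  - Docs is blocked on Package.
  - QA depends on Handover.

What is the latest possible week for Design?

week 4

Design must be in the same week as Docs, which can't be before week 2, so Design is at least week 2.
Design at week 4 is achievable: Docs in week 4; Package in week 1; Design in week 4; QA in week 2; Handover in week 1; Scope in week 2; Sync in week 2.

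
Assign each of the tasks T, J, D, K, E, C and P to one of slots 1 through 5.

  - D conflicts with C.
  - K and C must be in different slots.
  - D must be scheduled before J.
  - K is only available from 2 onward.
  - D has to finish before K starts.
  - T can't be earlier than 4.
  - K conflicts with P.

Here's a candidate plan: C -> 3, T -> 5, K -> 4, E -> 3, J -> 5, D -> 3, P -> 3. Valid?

Invalid. D conflicts with C.

T can't be earlier than 4 — holds.
K conflicts with P — holds.
D has to finish before K starts — holds.
K is only available from 2 onward — holds.
K and C must be in different slots — holds.
D conflicts with C — violated.
D must be scheduled before J — holds.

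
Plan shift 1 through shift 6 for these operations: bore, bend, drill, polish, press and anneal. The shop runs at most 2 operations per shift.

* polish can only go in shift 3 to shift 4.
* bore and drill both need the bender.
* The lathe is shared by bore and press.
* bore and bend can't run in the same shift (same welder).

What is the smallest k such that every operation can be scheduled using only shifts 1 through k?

With at most 2 per shift and 6 operations, at least 3 shifts are needed.
polish can't be placed before shift 3, so the schedule must run through at least shift 3.
3 works (last occupied shift: shift 3): for example bore=shift 1, polish=shift 3, anneal=shift 1, bend=shift 2, drill=shift 2, press=shift 3.

3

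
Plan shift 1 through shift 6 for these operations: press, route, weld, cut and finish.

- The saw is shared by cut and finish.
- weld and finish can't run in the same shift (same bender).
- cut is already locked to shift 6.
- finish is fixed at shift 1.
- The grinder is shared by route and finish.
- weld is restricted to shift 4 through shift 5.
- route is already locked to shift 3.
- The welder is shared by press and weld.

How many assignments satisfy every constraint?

10

Splitting on weld: it can be shift 4 (5), shift 5 (5). Listing each branch's schedules as (press, route, cut, finish) by shift number:
weld=shift 4: (1,3,6,1) (2,3,6,1) (3,3,6,1) (5,3,6,1) (6,3,6,1) — 5.
weld=shift 5: (1,3,6,1) (2,3,6,1) (3,3,6,1) (4,3,6,1) (6,3,6,1) — 5.
Summing: 5 + 5 = 10.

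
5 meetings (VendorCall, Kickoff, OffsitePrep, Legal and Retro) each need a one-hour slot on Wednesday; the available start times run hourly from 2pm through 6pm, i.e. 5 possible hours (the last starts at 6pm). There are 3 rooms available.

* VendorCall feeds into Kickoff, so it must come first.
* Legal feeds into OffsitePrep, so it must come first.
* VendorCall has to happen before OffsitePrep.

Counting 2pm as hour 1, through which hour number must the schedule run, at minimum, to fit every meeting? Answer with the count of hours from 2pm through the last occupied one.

The precedence chain requires at least 2 distinct hours.
With at most 3 per hour and 5 meetings, at least 2 hours are needed.
2 works (last occupied hour: 3pm): for example Retro -> 2pm; Kickoff -> 3pm; Legal -> 2pm; VendorCall -> 2pm; OffsitePrep -> 3pm.

2 hours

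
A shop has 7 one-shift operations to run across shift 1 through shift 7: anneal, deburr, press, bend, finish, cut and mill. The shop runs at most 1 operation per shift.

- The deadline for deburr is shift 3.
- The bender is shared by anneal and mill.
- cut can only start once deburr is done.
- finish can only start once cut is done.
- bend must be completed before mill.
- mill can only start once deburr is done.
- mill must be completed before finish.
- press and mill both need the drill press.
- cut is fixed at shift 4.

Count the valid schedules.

Splitting on deburr: it can be shift 1 (20), shift 2 (20), shift 3 (14). Listing each branch's schedules as (anneal, press, bend, finish, cut, mill) by shift number:
deburr=shift 1: (2,3,5,7,4,6) (2,5,3,7,4,6) (2,6,3,7,4,5) (2,7,3,6,4,5) (3,2,5,7,4,6) (3,5,2,7,4,6) (3,6,2,7,4,5) (3,7,2,6,4,5) (5,2,3,7,4,6) (5,3,2,7,4,6) (5,6,2,7,4,3) (5,7,2,6,4,3) (6,2,3,7,4,5) (6,3,2,7,4,5) (6,5,2,7,4,3) (6,7,2,5,4,3) (7,2,3,6,4,5) (7,3,2,6,4,5) (7,5,2,6,4,3) (7,6,2,5,4,3) — 20.
deburr=shift 2: (1,3,5,7,4,6) (1,5,3,7,4,6) (1,6,3,7,4,5) (1,7,3,6,4,5) (3,1,5,7,4,6) (3,5,1,7,4,6) (3,6,1,7,4,5) (3,7,1,6,4,5) (5,1,3,7,4,6) (5,3,1,7,4,6) (5,6,1,7,4,3) (5,7,1,6,4,3) (6,1,3,7,4,5) (6,3,1,7,4,5) (6,5,1,7,4,3) (6,7,1,5,4,3) (7,1,3,6,4,5) (7,3,1,6,4,5) (7,5,1,6,4,3) (7,6,1,5,4,3) — 20.
deburr=shift 3: (1,2,5,7,4,6) (1,5,2,7,4,6) (1,6,2,7,4,5) (1,7,2,6,4,5) (2,1,5,7,4,6) (2,5,1,7,4,6) (2,6,1,7,4,5) (2,7,1,6,4,5) (5,1,2,7,4,6) (5,2,1,7,4,6) (6,1,2,7,4,5) (6,2,1,7,4,5) (7,1,2,6,4,5) (7,2,1,6,4,5) — 14.
Summing: 20 + 20 + 14 = 54.

54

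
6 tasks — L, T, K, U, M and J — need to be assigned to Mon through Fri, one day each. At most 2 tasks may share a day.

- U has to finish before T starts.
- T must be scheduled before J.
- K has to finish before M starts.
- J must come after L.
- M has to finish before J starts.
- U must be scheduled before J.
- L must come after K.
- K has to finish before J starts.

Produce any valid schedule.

T in Tue, L in Tue, M in Wed, K in Mon, U in Mon, J in Thu

Checking: U(Mon) before T(Tue); M(Wed) before J(Thu); L(Tue) before J(Thu); K(Mon) before L(Tue); K(Mon) before J(Thu); K(Mon) before M(Wed); U(Mon) before J(Thu); T(Tue) before J(Thu); max 2 per day (cap 2).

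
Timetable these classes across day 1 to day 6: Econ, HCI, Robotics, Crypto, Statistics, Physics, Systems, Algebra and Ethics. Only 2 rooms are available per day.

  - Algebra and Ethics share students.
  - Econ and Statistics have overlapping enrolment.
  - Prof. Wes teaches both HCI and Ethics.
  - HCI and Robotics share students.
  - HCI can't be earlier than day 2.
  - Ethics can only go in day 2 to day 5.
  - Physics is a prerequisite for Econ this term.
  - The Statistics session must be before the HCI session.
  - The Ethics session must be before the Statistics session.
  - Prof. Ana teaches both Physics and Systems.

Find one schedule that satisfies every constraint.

Algebra in day 5, Crypto in day 3, Statistics in day 3, Robotics in day 1, Ethics in day 2, Econ in day 2, Systems in day 4, HCI in day 4, Physics in day 1

Checking: Statistics(day 3) before HCI(day 4); Physics(day 1) before Econ(day 2); Ethics(day 2) before Statistics(day 3); HCI(day 4) != Ethics(day 2); Algebra(day 5) != Ethics(day 2); Physics(day 1) != Systems(day 4); Econ(day 2) != Statistics(day 3); HCI(day 4) != Robotics(day 1); HCI=day 4 in [day 2,day 6]; Ethics=day 2 in [day 2,day 5]; max 2 per day (cap 2).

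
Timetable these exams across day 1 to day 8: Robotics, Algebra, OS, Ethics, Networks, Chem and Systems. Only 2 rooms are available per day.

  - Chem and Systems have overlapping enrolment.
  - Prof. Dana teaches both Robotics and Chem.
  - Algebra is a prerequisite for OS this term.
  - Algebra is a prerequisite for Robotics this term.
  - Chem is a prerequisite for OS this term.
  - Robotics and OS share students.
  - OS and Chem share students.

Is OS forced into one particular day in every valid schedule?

No

OS can be day 2 (e.g. Ethics=day 2; Robotics=day 3; Chem=day 1; Systems=day 4; Algebra=day 1; OS=day 2; Networks=day 3) or day 3 (e.g. Chem=day 1; Algebra=day 1; Ethics=day 2; Networks=day 3; Systems=day 4; OS=day 3; Robotics=day 2).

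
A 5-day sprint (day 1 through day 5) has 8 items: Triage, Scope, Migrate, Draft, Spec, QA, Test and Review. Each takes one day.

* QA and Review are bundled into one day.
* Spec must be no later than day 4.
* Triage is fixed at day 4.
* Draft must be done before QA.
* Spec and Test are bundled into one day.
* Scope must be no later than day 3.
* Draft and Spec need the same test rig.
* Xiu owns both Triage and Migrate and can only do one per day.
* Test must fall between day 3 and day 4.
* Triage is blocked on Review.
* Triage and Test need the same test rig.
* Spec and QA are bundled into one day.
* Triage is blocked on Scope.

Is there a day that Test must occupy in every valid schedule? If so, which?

Test's window is day 3–day 4.
Triage is fixed at day 4, and Test can't share a day with Triage.
So Test must be day 3.

day 3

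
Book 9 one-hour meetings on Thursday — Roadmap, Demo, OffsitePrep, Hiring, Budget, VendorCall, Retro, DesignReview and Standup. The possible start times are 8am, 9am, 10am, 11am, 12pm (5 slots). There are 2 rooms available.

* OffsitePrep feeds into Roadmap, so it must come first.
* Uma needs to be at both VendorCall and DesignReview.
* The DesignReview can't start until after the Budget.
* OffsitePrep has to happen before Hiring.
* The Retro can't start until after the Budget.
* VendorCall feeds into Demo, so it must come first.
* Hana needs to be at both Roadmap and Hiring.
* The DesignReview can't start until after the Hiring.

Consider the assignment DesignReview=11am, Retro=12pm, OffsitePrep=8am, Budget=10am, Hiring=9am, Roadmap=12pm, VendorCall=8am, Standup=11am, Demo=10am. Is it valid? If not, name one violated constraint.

Yes

VendorCall feeds into Demo, so it must come first — holds.
The Retro can't start until after the Budget — holds.
Uma needs to be at both VendorCall and DesignReview — holds.
Hana needs to be at both Roadmap and Hiring — holds.
There are 2 rooms available — holds.
The DesignReview can't start until after the Hiring — holds.
OffsitePrep feeds into Roadmap, so it must come first — holds.
OffsitePrep has to happen before Hiring — holds.
The DesignReview can't start until after the Budget — holds.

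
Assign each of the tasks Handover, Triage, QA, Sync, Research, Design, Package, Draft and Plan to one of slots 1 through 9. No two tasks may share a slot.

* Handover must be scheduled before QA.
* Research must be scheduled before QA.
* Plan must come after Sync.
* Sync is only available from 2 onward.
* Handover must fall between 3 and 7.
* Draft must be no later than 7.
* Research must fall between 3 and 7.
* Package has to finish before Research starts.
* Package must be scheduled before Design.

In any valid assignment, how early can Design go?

2

Precedence pushes Design to at least 2.
Design at 2 is achievable: Design in 2; Draft in 5; Sync in 6; Research in 3; Handover in 4; QA in 7; Plan in 8; Package in 1; Triage in 9.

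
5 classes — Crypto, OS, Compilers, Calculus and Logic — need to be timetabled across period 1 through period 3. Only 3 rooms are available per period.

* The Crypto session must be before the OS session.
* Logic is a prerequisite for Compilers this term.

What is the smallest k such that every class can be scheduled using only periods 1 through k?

The precedence chain requires at least 2 distinct periods.
With at most 3 per period and 5 classes, at least 2 periods are needed.
2 works (last occupied period: period 2): for example Compilers in period 2; Logic in period 1; Calculus in period 1; OS in period 2; Crypto in period 1.

2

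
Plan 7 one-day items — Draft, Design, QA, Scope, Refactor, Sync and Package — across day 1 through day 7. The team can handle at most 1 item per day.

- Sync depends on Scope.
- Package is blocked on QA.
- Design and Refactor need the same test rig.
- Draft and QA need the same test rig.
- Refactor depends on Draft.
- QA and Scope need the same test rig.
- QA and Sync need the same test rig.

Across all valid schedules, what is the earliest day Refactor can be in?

Precedence pushes Refactor to at least day 2.
Refactor at day 2 is achievable: QA in day 3, Draft in day 1, Sync in day 5, Package in day 6, Design in day 7, Refactor in day 2, Scope in day 4.

day 2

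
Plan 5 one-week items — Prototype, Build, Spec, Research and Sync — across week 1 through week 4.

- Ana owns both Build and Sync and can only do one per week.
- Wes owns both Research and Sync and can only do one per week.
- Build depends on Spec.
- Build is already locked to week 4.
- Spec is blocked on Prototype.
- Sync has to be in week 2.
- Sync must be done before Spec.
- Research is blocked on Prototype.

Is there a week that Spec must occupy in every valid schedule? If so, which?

Sync is fixed at week 2 and must come before Spec, so Spec is at least week 3.
Build is fixed at week 4 and must come after Spec, so Spec is at most week 3.
So Spec must be week 3.

week 3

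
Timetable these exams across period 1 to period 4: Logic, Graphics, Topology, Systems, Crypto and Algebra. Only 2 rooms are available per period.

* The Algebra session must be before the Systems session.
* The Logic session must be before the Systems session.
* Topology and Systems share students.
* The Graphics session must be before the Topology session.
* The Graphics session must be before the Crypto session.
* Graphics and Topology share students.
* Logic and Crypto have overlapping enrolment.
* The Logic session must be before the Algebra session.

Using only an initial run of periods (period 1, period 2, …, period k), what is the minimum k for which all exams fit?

3 periods

The precedence chain requires at least 3 distinct periods.
With at most 2 per period and 6 exams, at least 3 periods are needed.
3 works (last occupied period: period 3): for example Graphics=period 1, Crypto=period 3, Logic=period 1, Algebra=period 2, Topology=period 2, Systems=period 3.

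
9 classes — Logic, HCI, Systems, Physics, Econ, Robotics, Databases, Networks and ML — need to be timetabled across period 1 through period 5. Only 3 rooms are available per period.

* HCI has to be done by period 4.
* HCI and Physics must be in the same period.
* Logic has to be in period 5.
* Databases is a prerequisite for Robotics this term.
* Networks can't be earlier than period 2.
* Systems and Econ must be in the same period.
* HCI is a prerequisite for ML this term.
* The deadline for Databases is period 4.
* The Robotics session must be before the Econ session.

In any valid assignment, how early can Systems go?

Systems must be in the same period as Econ, which can't be before period 3, so Systems is at least period 3.
Systems at period 3 is achievable: Robotics=period 2, Systems=period 3, Logic=period 5, ML=period 2, Databases=period 1, Networks=period 2, Econ=period 3, HCI=period 1, Physics=period 1.

period 3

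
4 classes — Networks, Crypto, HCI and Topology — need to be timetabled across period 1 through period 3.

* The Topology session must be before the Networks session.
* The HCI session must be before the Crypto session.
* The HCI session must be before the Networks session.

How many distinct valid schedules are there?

8

Splitting on Networks: it can be period 2 (2), period 3 (6). Listing each branch's schedules as (Crypto, HCI, Topology) by period number:
Networks=period 2: (2,1,1) (3,1,1) — 2.
Networks=period 3: (2,1,1) (2,1,2) (3,1,1) (3,1,2) (3,2,1) (3,2,2) — 6.
Summing: 2 + 6 = 8.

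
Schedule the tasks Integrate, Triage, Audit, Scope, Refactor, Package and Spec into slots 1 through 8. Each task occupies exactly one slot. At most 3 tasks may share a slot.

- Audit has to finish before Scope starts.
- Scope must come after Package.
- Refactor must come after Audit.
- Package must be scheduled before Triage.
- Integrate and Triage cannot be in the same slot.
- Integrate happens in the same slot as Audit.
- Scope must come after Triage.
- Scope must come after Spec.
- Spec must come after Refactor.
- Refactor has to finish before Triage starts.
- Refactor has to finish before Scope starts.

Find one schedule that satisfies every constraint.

Scope in 4; Package in 1; Triage in 3; Spec in 3; Integrate in 1; Refactor in 2; Audit in 1

Checking: Refactor(2) before Scope(4); Audit(1) before Scope(4); Package(1) before Scope(4); Triage(3) before Scope(4); Package(1) before Triage(3); Refactor(2) before Triage(3); Refactor(2) before Spec(3); Audit(1) before Refactor(2); Spec(3) before Scope(4); Integrate(1) != Triage(3); Integrate = Audit = 1; max 3 per slot (cap 3).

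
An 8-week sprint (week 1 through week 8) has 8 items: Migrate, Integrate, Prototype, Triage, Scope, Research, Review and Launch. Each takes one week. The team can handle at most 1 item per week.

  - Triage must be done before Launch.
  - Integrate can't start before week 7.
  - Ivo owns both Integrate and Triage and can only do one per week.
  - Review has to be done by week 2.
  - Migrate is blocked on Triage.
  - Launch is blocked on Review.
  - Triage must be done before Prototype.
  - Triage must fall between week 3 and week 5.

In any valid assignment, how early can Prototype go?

week 4

Precedence pushes Prototype to at least week 4.
Prototype at week 4 is achievable: Launch=week 5, Triage=week 3, Scope=week 2, Prototype=week 4, Integrate=week 7, Review=week 1, Migrate=week 6, Research=week 8.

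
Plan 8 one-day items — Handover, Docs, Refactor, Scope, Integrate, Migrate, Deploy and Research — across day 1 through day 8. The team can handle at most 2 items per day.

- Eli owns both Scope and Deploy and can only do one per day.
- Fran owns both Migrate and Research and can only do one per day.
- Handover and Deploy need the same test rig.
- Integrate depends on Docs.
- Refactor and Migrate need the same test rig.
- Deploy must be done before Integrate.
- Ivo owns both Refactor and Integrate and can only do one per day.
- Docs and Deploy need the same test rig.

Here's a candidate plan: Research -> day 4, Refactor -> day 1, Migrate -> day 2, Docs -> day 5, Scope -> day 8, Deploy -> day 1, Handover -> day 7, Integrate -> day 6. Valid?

Handover and Deploy need the same test rig — holds.
The team can handle at most 2 items per day — holds.
Eli owns both Scope and Deploy and can only do one per day — holds.
Fran owns both Migrate and Research and can only do one per day — holds.
Deploy must be done before Integrate — holds.
Refactor and Migrate need the same test rig — holds.
Docs and Deploy need the same test rig — holds.
Ivo owns both Refactor and Integrate and can only do one per day — holds.
Integrate depends on Docs — holds.

Valid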